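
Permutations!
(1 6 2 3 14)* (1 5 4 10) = [0, 6, 3, 14, 10, 4, 2, 7, 8, 9, 1, 11, 12, 13, 5] = (1 6 2 3 14 5 4 10)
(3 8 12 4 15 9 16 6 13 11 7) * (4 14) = [0, 1, 2, 8, 15, 5, 13, 3, 12, 16, 10, 7, 14, 11, 4, 9, 6] = (3 8 12 14 4 15 9 16 6 13 11 7)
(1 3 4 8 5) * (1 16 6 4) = (1 3)(4 8 5 16 6) = [0, 3, 2, 1, 8, 16, 4, 7, 5, 9, 10, 11, 12, 13, 14, 15, 6]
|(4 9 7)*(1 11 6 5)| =12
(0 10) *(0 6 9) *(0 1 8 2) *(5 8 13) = (0 10 6 9 1 13 5 8 2) = [10, 13, 0, 3, 4, 8, 9, 7, 2, 1, 6, 11, 12, 5]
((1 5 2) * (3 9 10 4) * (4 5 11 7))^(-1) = [0, 2, 5, 4, 7, 10, 6, 11, 8, 3, 9, 1] = (1 2 5 10 9 3 4 7 11)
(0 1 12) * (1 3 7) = (0 3 7 1 12) = [3, 12, 2, 7, 4, 5, 6, 1, 8, 9, 10, 11, 0]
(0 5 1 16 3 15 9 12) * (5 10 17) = (0 10 17 5 1 16 3 15 9 12) = [10, 16, 2, 15, 4, 1, 6, 7, 8, 12, 17, 11, 0, 13, 14, 9, 3, 5]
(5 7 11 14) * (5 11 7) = (11 14) = [0, 1, 2, 3, 4, 5, 6, 7, 8, 9, 10, 14, 12, 13, 11]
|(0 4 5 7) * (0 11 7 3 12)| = 10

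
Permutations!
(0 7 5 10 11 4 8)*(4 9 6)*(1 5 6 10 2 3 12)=[7, 5, 3, 12, 8, 2, 4, 6, 0, 10, 11, 9, 1]=(0 7 6 4 8)(1 5 2 3 12)(9 10 11)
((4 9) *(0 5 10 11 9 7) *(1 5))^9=[1, 5, 2, 3, 7, 10, 6, 0, 8, 4, 11, 9]=(0 1 5 10 11 9 4 7)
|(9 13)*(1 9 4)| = 4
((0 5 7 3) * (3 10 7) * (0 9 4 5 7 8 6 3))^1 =(0 7 10 8 6 3 9 4 5) =[7, 1, 2, 9, 5, 0, 3, 10, 6, 4, 8]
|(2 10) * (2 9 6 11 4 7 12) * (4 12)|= 6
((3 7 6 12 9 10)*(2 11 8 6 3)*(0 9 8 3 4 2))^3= (12)(2 7 11 4 3)= [0, 1, 7, 2, 3, 5, 6, 11, 8, 9, 10, 4, 12]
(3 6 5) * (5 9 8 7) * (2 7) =[0, 1, 7, 6, 4, 3, 9, 5, 2, 8] =(2 7 5 3 6 9 8)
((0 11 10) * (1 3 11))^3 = (0 11 1 10 3) = [11, 10, 2, 0, 4, 5, 6, 7, 8, 9, 3, 1]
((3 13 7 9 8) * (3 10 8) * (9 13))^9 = [0, 1, 2, 9, 4, 5, 6, 13, 10, 3, 8, 11, 12, 7] = (3 9)(7 13)(8 10)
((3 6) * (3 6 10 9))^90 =(10) =[0, 1, 2, 3, 4, 5, 6, 7, 8, 9, 10]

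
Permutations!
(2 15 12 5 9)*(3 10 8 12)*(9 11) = [0, 1, 15, 10, 4, 11, 6, 7, 12, 2, 8, 9, 5, 13, 14, 3] = (2 15 3 10 8 12 5 11 9)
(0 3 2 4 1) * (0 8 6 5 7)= (0 3 2 4 1 8 6 5 7)= [3, 8, 4, 2, 1, 7, 5, 0, 6]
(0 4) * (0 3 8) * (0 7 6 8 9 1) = (0 4 3 9 1)(6 8 7) = [4, 0, 2, 9, 3, 5, 8, 6, 7, 1]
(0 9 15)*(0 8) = (0 9 15 8) = [9, 1, 2, 3, 4, 5, 6, 7, 0, 15, 10, 11, 12, 13, 14, 8]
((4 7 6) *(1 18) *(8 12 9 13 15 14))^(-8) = (18)(4 7 6)(8 15 9)(12 14 13) = [0, 1, 2, 3, 7, 5, 4, 6, 15, 8, 10, 11, 14, 12, 13, 9, 16, 17, 18]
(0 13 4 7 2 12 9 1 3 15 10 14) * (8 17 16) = (0 13 4 7 2 12 9 1 3 15 10 14)(8 17 16) = [13, 3, 12, 15, 7, 5, 6, 2, 17, 1, 14, 11, 9, 4, 0, 10, 8, 16]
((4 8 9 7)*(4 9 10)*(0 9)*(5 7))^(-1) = [7, 1, 2, 3, 10, 9, 6, 5, 4, 0, 8] = (0 7 5 9)(4 10 8)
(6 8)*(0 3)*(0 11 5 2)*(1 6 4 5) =(0 3 11 1 6 8 4 5 2) =[3, 6, 0, 11, 5, 2, 8, 7, 4, 9, 10, 1]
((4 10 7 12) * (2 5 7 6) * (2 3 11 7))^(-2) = (3 10 12 11 6 4 7) = [0, 1, 2, 10, 7, 5, 4, 3, 8, 9, 12, 6, 11]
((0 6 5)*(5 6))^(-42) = (6) = [0, 1, 2, 3, 4, 5, 6]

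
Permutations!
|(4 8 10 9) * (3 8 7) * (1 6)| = |(1 6)(3 8 10 9 4 7)| = 6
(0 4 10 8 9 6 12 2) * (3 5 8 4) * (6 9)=(0 3 5 8 6 12 2)(4 10)=[3, 1, 0, 5, 10, 8, 12, 7, 6, 9, 4, 11, 2]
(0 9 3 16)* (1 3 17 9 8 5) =[8, 3, 2, 16, 4, 1, 6, 7, 5, 17, 10, 11, 12, 13, 14, 15, 0, 9] =(0 8 5 1 3 16)(9 17)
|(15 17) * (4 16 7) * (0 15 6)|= |(0 15 17 6)(4 16 7)|= 12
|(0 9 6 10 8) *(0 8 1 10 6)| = 2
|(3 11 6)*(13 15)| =|(3 11 6)(13 15)| =6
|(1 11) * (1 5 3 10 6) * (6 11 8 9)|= 4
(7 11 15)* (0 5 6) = [5, 1, 2, 3, 4, 6, 0, 11, 8, 9, 10, 15, 12, 13, 14, 7] = (0 5 6)(7 11 15)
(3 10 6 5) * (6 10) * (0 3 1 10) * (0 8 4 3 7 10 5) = (0 7 10 8 4 3 6)(1 5) = [7, 5, 2, 6, 3, 1, 0, 10, 4, 9, 8]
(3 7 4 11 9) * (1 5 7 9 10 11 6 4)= (1 5 7)(3 9)(4 6)(10 11)= [0, 5, 2, 9, 6, 7, 4, 1, 8, 3, 11, 10]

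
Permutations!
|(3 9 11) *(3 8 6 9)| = 4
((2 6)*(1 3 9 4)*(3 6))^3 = (1 3)(2 4)(6 9) = [0, 3, 4, 1, 2, 5, 9, 7, 8, 6]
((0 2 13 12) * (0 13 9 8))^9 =(0 2 9 8)(12 13) =[2, 1, 9, 3, 4, 5, 6, 7, 0, 8, 10, 11, 13, 12]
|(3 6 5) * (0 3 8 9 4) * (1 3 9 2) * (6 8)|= 12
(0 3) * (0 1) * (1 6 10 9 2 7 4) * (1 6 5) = [3, 0, 7, 5, 6, 1, 10, 4, 8, 2, 9] = (0 3 5 1)(2 7 4 6 10 9)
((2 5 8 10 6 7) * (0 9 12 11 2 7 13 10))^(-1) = (0 8 5 2 11 12 9)(6 10 13) = [8, 1, 11, 3, 4, 2, 10, 7, 5, 0, 13, 12, 9, 6]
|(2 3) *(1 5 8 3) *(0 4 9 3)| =8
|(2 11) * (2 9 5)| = 4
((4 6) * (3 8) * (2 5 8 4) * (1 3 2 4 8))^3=[0, 2, 3, 5, 6, 8, 4, 7, 1]=(1 2 3 5 8)(4 6)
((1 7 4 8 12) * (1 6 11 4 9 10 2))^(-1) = (1 2 10 9 7)(4 11 6 12 8) = [0, 2, 10, 3, 11, 5, 12, 1, 4, 7, 9, 6, 8]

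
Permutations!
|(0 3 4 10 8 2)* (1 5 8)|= |(0 3 4 10 1 5 8 2)|= 8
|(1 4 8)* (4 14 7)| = 5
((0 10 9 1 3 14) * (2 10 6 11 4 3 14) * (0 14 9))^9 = (14)(0 11 3 10 6 4 2)(1 9) = [11, 9, 0, 10, 2, 5, 4, 7, 8, 1, 6, 3, 12, 13, 14]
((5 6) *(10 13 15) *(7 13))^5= [0, 1, 2, 3, 4, 6, 5, 13, 8, 9, 7, 11, 12, 15, 14, 10]= (5 6)(7 13 15 10)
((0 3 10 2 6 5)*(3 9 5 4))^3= [0, 1, 3, 6, 2, 5, 10, 7, 8, 9, 4]= (2 3 6 10 4)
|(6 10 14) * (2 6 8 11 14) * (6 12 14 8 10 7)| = 4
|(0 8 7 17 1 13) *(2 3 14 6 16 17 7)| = 10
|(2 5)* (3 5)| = 3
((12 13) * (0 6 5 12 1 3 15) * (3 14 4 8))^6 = (0 14 6 4 5 8 12 3 13 15 1) = [14, 0, 2, 13, 5, 8, 4, 7, 12, 9, 10, 11, 3, 15, 6, 1]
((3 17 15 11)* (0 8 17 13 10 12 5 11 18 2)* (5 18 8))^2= (0 11 13 12 2 5 3 10 18)(8 15 17)= [11, 1, 5, 10, 4, 3, 6, 7, 15, 9, 18, 13, 2, 12, 14, 17, 16, 8, 0]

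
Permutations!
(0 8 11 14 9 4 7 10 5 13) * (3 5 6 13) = (0 8 11 14 9 4 7 10 6 13)(3 5) = [8, 1, 2, 5, 7, 3, 13, 10, 11, 4, 6, 14, 12, 0, 9]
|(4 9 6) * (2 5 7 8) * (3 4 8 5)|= 6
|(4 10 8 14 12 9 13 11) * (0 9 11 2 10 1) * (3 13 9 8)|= 28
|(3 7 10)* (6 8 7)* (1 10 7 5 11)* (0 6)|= |(0 6 8 5 11 1 10 3)|= 8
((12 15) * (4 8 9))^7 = (4 8 9)(12 15) = [0, 1, 2, 3, 8, 5, 6, 7, 9, 4, 10, 11, 15, 13, 14, 12]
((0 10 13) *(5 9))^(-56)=(0 10 13)=[10, 1, 2, 3, 4, 5, 6, 7, 8, 9, 13, 11, 12, 0]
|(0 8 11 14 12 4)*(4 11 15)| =|(0 8 15 4)(11 14 12)| =12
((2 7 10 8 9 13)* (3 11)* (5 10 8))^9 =(2 13 9 8 7)(3 11)(5 10) =[0, 1, 13, 11, 4, 10, 6, 2, 7, 8, 5, 3, 12, 9]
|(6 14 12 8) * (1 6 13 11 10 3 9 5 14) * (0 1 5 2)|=13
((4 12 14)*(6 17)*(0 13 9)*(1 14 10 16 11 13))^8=(17)(0 13 16 12 14)(1 9 11 10 4)=[13, 9, 2, 3, 1, 5, 6, 7, 8, 11, 4, 10, 14, 16, 0, 15, 12, 17]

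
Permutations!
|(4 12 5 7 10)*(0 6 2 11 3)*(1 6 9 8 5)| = |(0 9 8 5 7 10 4 12 1 6 2 11 3)| = 13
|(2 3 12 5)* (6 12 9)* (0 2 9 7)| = 4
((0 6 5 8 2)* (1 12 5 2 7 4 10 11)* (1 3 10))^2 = [2, 5, 6, 11, 12, 7, 0, 1, 4, 9, 3, 10, 8] = (0 2 6)(1 5 7)(3 11 10)(4 12 8)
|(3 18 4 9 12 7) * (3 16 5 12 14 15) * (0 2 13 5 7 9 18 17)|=|(0 2 13 5 12 9 14 15 3 17)(4 18)(7 16)|=10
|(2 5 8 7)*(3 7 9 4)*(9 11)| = 8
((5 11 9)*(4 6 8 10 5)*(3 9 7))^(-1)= [0, 1, 2, 7, 9, 10, 4, 11, 6, 3, 8, 5]= (3 7 11 5 10 8 6 4 9)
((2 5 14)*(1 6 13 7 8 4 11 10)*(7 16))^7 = [0, 11, 5, 3, 7, 14, 10, 13, 16, 9, 4, 8, 12, 1, 2, 15, 6] = (1 11 8 16 6 10 4 7 13)(2 5 14)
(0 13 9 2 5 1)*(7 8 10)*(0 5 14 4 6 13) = [0, 5, 14, 3, 6, 1, 13, 8, 10, 2, 7, 11, 12, 9, 4] = (1 5)(2 14 4 6 13 9)(7 8 10)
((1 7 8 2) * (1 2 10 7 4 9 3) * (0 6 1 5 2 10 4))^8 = (10)(0 1 6) = [1, 6, 2, 3, 4, 5, 0, 7, 8, 9, 10]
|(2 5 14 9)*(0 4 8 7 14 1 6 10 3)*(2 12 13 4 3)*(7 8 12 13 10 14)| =10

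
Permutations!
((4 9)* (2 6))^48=(9)=[0, 1, 2, 3, 4, 5, 6, 7, 8, 9]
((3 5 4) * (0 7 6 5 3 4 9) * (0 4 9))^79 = (0 5 6 7)(4 9) = [5, 1, 2, 3, 9, 6, 7, 0, 8, 4]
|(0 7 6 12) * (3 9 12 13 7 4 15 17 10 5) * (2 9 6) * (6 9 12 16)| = 14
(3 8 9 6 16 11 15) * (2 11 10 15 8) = (2 11 8 9 6 16 10 15 3) = [0, 1, 11, 2, 4, 5, 16, 7, 9, 6, 15, 8, 12, 13, 14, 3, 10]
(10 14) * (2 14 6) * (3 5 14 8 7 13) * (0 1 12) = (0 1 12)(2 8 7 13 3 5 14 10 6) = [1, 12, 8, 5, 4, 14, 2, 13, 7, 9, 6, 11, 0, 3, 10]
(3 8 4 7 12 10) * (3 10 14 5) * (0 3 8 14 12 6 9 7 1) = (0 3 14 5 8 4 1)(6 9 7) = [3, 0, 2, 14, 1, 8, 9, 6, 4, 7, 10, 11, 12, 13, 5]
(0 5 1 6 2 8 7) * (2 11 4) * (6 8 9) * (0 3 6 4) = (0 5 1 8 7 3 6 11)(2 9 4) = [5, 8, 9, 6, 2, 1, 11, 3, 7, 4, 10, 0]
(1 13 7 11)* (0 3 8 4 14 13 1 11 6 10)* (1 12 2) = (0 3 8 4 14 13 7 6 10)(1 12 2) = [3, 12, 1, 8, 14, 5, 10, 6, 4, 9, 0, 11, 2, 7, 13]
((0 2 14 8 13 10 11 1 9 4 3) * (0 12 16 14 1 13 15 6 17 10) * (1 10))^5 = [0, 16, 2, 15, 8, 5, 3, 7, 9, 14, 10, 11, 6, 13, 1, 4, 17, 12] = (1 16 17 12 6 3 15 4 8 9 14)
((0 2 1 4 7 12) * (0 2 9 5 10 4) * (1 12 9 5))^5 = (0 9 4 5 1 7 10)(2 12) = [9, 7, 12, 3, 5, 1, 6, 10, 8, 4, 0, 11, 2]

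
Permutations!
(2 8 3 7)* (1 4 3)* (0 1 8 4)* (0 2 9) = (0 1 2 4 3 7 9) = [1, 2, 4, 7, 3, 5, 6, 9, 8, 0]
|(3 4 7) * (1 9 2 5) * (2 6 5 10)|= 12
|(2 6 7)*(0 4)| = |(0 4)(2 6 7)| = 6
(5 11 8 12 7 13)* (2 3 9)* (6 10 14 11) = (2 3 9)(5 6 10 14 11 8 12 7 13) = [0, 1, 3, 9, 4, 6, 10, 13, 12, 2, 14, 8, 7, 5, 11]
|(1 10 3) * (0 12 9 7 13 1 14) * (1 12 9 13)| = |(0 9 7 1 10 3 14)(12 13)| = 14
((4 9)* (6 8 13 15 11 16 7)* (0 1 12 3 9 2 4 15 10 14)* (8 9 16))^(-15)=(0 14 10 13 8 11 15 9 6 7 16 3 12 1)(2 4)=[14, 0, 4, 12, 2, 5, 7, 16, 11, 6, 13, 15, 1, 8, 10, 9, 3]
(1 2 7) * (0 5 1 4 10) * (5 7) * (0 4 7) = (1 2 5)(4 10) = [0, 2, 5, 3, 10, 1, 6, 7, 8, 9, 4]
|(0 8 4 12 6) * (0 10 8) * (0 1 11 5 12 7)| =|(0 1 11 5 12 6 10 8 4 7)| =10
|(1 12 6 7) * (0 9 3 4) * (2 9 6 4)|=6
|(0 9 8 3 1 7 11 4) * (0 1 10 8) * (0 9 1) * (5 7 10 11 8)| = 9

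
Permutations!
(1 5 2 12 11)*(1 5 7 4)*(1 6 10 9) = [0, 7, 12, 3, 6, 2, 10, 4, 8, 1, 9, 5, 11] = (1 7 4 6 10 9)(2 12 11 5)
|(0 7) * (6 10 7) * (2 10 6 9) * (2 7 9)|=|(0 2 10 9 7)|=5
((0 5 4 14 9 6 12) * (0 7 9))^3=[14, 1, 2, 3, 5, 0, 9, 12, 8, 7, 10, 11, 6, 13, 4]=(0 14 4 5)(6 9 7 12)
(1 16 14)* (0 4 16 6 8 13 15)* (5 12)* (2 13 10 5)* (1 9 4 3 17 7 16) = (0 3 17 7 16 14 9 4 1 6 8 10 5 12 2 13 15) = [3, 6, 13, 17, 1, 12, 8, 16, 10, 4, 5, 11, 2, 15, 9, 0, 14, 7]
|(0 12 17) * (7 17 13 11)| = |(0 12 13 11 7 17)| = 6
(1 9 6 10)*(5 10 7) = (1 9 6 7 5 10) = [0, 9, 2, 3, 4, 10, 7, 5, 8, 6, 1]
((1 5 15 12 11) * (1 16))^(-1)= [0, 16, 2, 3, 4, 1, 6, 7, 8, 9, 10, 12, 15, 13, 14, 5, 11]= (1 16 11 12 15 5)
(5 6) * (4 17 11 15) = [0, 1, 2, 3, 17, 6, 5, 7, 8, 9, 10, 15, 12, 13, 14, 4, 16, 11] = (4 17 11 15)(5 6)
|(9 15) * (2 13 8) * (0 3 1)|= |(0 3 1)(2 13 8)(9 15)|= 6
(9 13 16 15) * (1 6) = (1 6)(9 13 16 15) = [0, 6, 2, 3, 4, 5, 1, 7, 8, 13, 10, 11, 12, 16, 14, 9, 15]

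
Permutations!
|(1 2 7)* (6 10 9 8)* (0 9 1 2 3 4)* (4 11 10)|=20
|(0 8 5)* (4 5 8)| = |(8)(0 4 5)| = 3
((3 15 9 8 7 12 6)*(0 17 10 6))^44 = (0 3 7 10 9)(6 8 17 15 12) = [3, 1, 2, 7, 4, 5, 8, 10, 17, 0, 9, 11, 6, 13, 14, 12, 16, 15]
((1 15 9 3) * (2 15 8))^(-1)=(1 3 9 15 2 8)=[0, 3, 8, 9, 4, 5, 6, 7, 1, 15, 10, 11, 12, 13, 14, 2]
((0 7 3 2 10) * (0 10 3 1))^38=(10)(0 1 7)=[1, 7, 2, 3, 4, 5, 6, 0, 8, 9, 10]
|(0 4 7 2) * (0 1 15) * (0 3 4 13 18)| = 6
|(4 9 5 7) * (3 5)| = |(3 5 7 4 9)| = 5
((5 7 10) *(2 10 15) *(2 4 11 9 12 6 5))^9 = (2 10)(4 11 9 12 6 5 7 15) = [0, 1, 10, 3, 11, 7, 5, 15, 8, 12, 2, 9, 6, 13, 14, 4]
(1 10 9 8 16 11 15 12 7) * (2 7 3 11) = (1 10 9 8 16 2 7)(3 11 15 12) = [0, 10, 7, 11, 4, 5, 6, 1, 16, 8, 9, 15, 3, 13, 14, 12, 2]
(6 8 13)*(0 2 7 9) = (0 2 7 9)(6 8 13) = [2, 1, 7, 3, 4, 5, 8, 9, 13, 0, 10, 11, 12, 6]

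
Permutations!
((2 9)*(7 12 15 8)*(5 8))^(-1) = [0, 1, 9, 3, 4, 15, 6, 8, 5, 2, 10, 11, 7, 13, 14, 12] = (2 9)(5 15 12 7 8)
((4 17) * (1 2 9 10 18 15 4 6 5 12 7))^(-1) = (1 7 12 5 6 17 4 15 18 10 9 2) = [0, 7, 1, 3, 15, 6, 17, 12, 8, 2, 9, 11, 5, 13, 14, 18, 16, 4, 10]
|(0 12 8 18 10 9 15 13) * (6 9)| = 9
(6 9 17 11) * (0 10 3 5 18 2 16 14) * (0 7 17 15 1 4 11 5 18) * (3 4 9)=(0 10 4 11 6 3 18 2 16 14 7 17 5)(1 9 15)=[10, 9, 16, 18, 11, 0, 3, 17, 8, 15, 4, 6, 12, 13, 7, 1, 14, 5, 2]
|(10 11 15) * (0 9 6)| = 3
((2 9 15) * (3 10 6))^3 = (15) = [0, 1, 2, 3, 4, 5, 6, 7, 8, 9, 10, 11, 12, 13, 14, 15]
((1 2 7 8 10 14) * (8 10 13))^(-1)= (1 14 10 7 2)(8 13)= [0, 14, 1, 3, 4, 5, 6, 2, 13, 9, 7, 11, 12, 8, 10]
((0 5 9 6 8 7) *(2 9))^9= (0 2 6 7 5 9 8)= [2, 1, 6, 3, 4, 9, 7, 5, 0, 8]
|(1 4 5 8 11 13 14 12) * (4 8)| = 6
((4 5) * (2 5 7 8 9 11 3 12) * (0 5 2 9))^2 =(0 4 8 5 7)(3 9)(11 12) =[4, 1, 2, 9, 8, 7, 6, 0, 5, 3, 10, 12, 11]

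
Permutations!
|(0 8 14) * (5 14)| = 4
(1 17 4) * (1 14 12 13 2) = [0, 17, 1, 3, 14, 5, 6, 7, 8, 9, 10, 11, 13, 2, 12, 15, 16, 4] = (1 17 4 14 12 13 2)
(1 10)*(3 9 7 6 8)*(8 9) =(1 10)(3 8)(6 9 7) =[0, 10, 2, 8, 4, 5, 9, 6, 3, 7, 1]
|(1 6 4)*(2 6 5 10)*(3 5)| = 7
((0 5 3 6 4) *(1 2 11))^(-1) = (0 4 6 3 5)(1 11 2) = [4, 11, 1, 5, 6, 0, 3, 7, 8, 9, 10, 2]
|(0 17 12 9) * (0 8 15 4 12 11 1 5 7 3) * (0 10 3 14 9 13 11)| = 22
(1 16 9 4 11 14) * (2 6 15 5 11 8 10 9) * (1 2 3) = (1 16 3)(2 6 15 5 11 14)(4 8 10 9) = [0, 16, 6, 1, 8, 11, 15, 7, 10, 4, 9, 14, 12, 13, 2, 5, 3]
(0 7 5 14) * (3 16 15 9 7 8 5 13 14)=(0 8 5 3 16 15 9 7 13 14)=[8, 1, 2, 16, 4, 3, 6, 13, 5, 7, 10, 11, 12, 14, 0, 9, 15]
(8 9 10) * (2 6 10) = [0, 1, 6, 3, 4, 5, 10, 7, 9, 2, 8] = (2 6 10 8 9)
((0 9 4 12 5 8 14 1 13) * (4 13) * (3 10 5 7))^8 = (0 13 9)(1 14 8 5 10 3 7 12 4) = [13, 14, 2, 7, 1, 10, 6, 12, 5, 0, 3, 11, 4, 9, 8]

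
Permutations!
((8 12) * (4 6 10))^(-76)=[0, 1, 2, 3, 10, 5, 4, 7, 8, 9, 6, 11, 12]=(12)(4 10 6)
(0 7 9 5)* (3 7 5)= (0 5)(3 7 9)= [5, 1, 2, 7, 4, 0, 6, 9, 8, 3]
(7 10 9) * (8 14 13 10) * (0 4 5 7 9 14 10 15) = (0 4 5 7 8 10 14 13 15) = [4, 1, 2, 3, 5, 7, 6, 8, 10, 9, 14, 11, 12, 15, 13, 0]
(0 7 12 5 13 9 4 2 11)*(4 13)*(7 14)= (0 14 7 12 5 4 2 11)(9 13)= [14, 1, 11, 3, 2, 4, 6, 12, 8, 13, 10, 0, 5, 9, 7]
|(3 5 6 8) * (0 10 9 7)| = |(0 10 9 7)(3 5 6 8)| = 4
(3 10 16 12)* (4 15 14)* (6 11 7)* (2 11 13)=(2 11 7 6 13)(3 10 16 12)(4 15 14)=[0, 1, 11, 10, 15, 5, 13, 6, 8, 9, 16, 7, 3, 2, 4, 14, 12]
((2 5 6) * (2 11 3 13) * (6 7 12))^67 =[0, 1, 12, 5, 4, 6, 13, 11, 8, 9, 10, 2, 3, 7] =(2 12 3 5 6 13 7 11)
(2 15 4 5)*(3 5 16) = [0, 1, 15, 5, 16, 2, 6, 7, 8, 9, 10, 11, 12, 13, 14, 4, 3] = (2 15 4 16 3 5)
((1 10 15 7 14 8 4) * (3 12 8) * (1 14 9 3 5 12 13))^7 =(15)(4 5 8 14 12) =[0, 1, 2, 3, 5, 8, 6, 7, 14, 9, 10, 11, 4, 13, 12, 15]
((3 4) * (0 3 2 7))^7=(0 4 7 3 2)=[4, 1, 0, 2, 7, 5, 6, 3]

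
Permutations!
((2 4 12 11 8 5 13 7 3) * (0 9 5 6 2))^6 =(13) =[0, 1, 2, 3, 4, 5, 6, 7, 8, 9, 10, 11, 12, 13]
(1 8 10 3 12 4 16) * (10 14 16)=[0, 8, 2, 12, 10, 5, 6, 7, 14, 9, 3, 11, 4, 13, 16, 15, 1]=(1 8 14 16)(3 12 4 10)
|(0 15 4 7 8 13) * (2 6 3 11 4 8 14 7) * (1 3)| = 12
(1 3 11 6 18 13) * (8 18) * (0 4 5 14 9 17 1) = (0 4 5 14 9 17 1 3 11 6 8 18 13) = [4, 3, 2, 11, 5, 14, 8, 7, 18, 17, 10, 6, 12, 0, 9, 15, 16, 1, 13]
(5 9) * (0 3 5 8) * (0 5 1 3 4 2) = (0 4 2)(1 3)(5 9 8) = [4, 3, 0, 1, 2, 9, 6, 7, 5, 8]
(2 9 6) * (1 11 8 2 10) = (1 11 8 2 9 6 10) = [0, 11, 9, 3, 4, 5, 10, 7, 2, 6, 1, 8]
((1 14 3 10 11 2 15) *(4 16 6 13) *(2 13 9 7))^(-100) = (1 11 6 15 10 16 2 3 4 7 14 13 9) = [0, 11, 3, 4, 7, 5, 15, 14, 8, 1, 16, 6, 12, 9, 13, 10, 2]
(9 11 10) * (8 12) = (8 12)(9 11 10) = [0, 1, 2, 3, 4, 5, 6, 7, 12, 11, 9, 10, 8]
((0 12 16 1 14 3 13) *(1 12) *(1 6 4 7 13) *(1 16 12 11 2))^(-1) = (0 13 7 4 6)(1 2 11 16 3 14) = [13, 2, 11, 14, 6, 5, 0, 4, 8, 9, 10, 16, 12, 7, 1, 15, 3]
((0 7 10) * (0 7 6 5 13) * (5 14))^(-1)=(0 13 5 14 6)(7 10)=[13, 1, 2, 3, 4, 14, 0, 10, 8, 9, 7, 11, 12, 5, 6]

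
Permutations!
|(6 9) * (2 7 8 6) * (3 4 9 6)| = |(2 7 8 3 4 9)| = 6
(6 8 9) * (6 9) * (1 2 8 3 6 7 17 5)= (1 2 8 7 17 5)(3 6)= [0, 2, 8, 6, 4, 1, 3, 17, 7, 9, 10, 11, 12, 13, 14, 15, 16, 5]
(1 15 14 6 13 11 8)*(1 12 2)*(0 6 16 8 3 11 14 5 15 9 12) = (0 6 13 14 16 8)(1 9 12 2)(3 11)(5 15) = [6, 9, 1, 11, 4, 15, 13, 7, 0, 12, 10, 3, 2, 14, 16, 5, 8]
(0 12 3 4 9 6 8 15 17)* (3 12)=[3, 1, 2, 4, 9, 5, 8, 7, 15, 6, 10, 11, 12, 13, 14, 17, 16, 0]=(0 3 4 9 6 8 15 17)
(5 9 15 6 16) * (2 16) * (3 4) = (2 16 5 9 15 6)(3 4) = [0, 1, 16, 4, 3, 9, 2, 7, 8, 15, 10, 11, 12, 13, 14, 6, 5]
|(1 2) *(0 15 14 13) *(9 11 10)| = |(0 15 14 13)(1 2)(9 11 10)| = 12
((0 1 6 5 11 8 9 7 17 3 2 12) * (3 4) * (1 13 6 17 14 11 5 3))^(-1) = (0 12 2 3 6 13)(1 4 17)(7 9 8 11 14) = [12, 4, 3, 6, 17, 5, 13, 9, 11, 8, 10, 14, 2, 0, 7, 15, 16, 1]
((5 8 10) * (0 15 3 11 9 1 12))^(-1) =(0 12 1 9 11 3 15)(5 10 8) =[12, 9, 2, 15, 4, 10, 6, 7, 5, 11, 8, 3, 1, 13, 14, 0]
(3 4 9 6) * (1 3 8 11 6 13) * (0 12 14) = (0 12 14)(1 3 4 9 13)(6 8 11) = [12, 3, 2, 4, 9, 5, 8, 7, 11, 13, 10, 6, 14, 1, 0]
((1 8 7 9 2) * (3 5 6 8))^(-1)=(1 2 9 7 8 6 5 3)=[0, 2, 9, 1, 4, 3, 5, 8, 6, 7]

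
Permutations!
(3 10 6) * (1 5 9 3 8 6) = (1 5 9 3 10)(6 8) = [0, 5, 2, 10, 4, 9, 8, 7, 6, 3, 1]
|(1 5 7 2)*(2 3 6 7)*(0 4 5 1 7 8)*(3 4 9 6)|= |(0 9 6 8)(2 7 4 5)|= 4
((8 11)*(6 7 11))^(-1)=(6 8 11 7)=[0, 1, 2, 3, 4, 5, 8, 6, 11, 9, 10, 7]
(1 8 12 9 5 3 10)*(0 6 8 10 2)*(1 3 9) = [6, 10, 0, 2, 4, 9, 8, 7, 12, 5, 3, 11, 1] = (0 6 8 12 1 10 3 2)(5 9)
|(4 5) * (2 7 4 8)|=5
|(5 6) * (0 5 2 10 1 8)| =7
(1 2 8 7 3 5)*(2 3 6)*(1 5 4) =(1 3 4)(2 8 7 6) =[0, 3, 8, 4, 1, 5, 2, 6, 7]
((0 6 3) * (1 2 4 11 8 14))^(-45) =(1 11)(2 8)(4 14) =[0, 11, 8, 3, 14, 5, 6, 7, 2, 9, 10, 1, 12, 13, 4]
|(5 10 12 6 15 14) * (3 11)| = |(3 11)(5 10 12 6 15 14)| = 6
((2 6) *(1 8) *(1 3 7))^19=(1 7 3 8)(2 6)=[0, 7, 6, 8, 4, 5, 2, 3, 1]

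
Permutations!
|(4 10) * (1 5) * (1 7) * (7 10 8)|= 6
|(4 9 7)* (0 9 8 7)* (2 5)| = 6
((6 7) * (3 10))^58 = (10) = [0, 1, 2, 3, 4, 5, 6, 7, 8, 9, 10]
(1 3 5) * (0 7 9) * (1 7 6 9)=(0 6 9)(1 3 5 7)=[6, 3, 2, 5, 4, 7, 9, 1, 8, 0]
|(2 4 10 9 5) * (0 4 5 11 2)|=|(0 4 10 9 11 2 5)|=7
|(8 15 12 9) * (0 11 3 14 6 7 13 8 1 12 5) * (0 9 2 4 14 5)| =|(0 11 3 5 9 1 12 2 4 14 6 7 13 8 15)| =15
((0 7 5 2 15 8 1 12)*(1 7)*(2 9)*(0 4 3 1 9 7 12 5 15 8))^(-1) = (0 15 7 5 1 3 4 12 8 2 9) = [15, 3, 9, 4, 12, 1, 6, 5, 2, 0, 10, 11, 8, 13, 14, 7]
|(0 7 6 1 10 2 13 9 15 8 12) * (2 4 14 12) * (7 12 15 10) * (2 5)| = |(0 12)(1 7 6)(2 13 9 10 4 14 15 8 5)| = 18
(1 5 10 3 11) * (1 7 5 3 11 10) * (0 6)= (0 6)(1 3 10 11 7 5)= [6, 3, 2, 10, 4, 1, 0, 5, 8, 9, 11, 7]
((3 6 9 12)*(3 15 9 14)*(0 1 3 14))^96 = (15) = [0, 1, 2, 3, 4, 5, 6, 7, 8, 9, 10, 11, 12, 13, 14, 15]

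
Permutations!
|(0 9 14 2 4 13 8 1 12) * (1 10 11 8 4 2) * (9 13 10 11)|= |(0 13 4 10 9 14 1 12)(8 11)|= 8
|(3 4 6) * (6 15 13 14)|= |(3 4 15 13 14 6)|= 6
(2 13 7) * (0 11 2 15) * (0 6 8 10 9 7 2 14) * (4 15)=[11, 1, 13, 3, 15, 5, 8, 4, 10, 7, 9, 14, 12, 2, 0, 6]=(0 11 14)(2 13)(4 15 6 8 10 9 7)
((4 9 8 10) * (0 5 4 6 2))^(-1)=(0 2 6 10 8 9 4 5)=[2, 1, 6, 3, 5, 0, 10, 7, 9, 4, 8]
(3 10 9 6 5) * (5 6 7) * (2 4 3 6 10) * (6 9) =(2 4 3)(5 9 7)(6 10) =[0, 1, 4, 2, 3, 9, 10, 5, 8, 7, 6]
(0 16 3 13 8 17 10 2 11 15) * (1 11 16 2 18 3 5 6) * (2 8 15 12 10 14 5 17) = (0 8 2 16 17 14 5 6 1 11 12 10 18 3 13 15) = [8, 11, 16, 13, 4, 6, 1, 7, 2, 9, 18, 12, 10, 15, 5, 0, 17, 14, 3]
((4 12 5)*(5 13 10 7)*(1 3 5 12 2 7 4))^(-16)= (1 5 3)(2 12 10)(4 7 13)= [0, 5, 12, 1, 7, 3, 6, 13, 8, 9, 2, 11, 10, 4]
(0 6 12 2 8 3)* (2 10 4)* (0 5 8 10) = (0 6 12)(2 10 4)(3 5 8) = [6, 1, 10, 5, 2, 8, 12, 7, 3, 9, 4, 11, 0]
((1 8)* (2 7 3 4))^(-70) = [0, 1, 3, 2, 7, 5, 6, 4, 8] = (8)(2 3)(4 7)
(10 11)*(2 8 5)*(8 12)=[0, 1, 12, 3, 4, 2, 6, 7, 5, 9, 11, 10, 8]=(2 12 8 5)(10 11)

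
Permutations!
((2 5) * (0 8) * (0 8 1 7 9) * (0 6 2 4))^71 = (0 4 5 2 6 9 7 1) = [4, 0, 6, 3, 5, 2, 9, 1, 8, 7]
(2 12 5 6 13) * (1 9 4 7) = (1 9 4 7)(2 12 5 6 13) = [0, 9, 12, 3, 7, 6, 13, 1, 8, 4, 10, 11, 5, 2]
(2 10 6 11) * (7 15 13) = (2 10 6 11)(7 15 13) = [0, 1, 10, 3, 4, 5, 11, 15, 8, 9, 6, 2, 12, 7, 14, 13]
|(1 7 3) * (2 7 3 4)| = 6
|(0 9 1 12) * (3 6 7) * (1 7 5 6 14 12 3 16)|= |(0 9 7 16 1 3 14 12)(5 6)|= 8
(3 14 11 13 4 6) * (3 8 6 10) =(3 14 11 13 4 10)(6 8) =[0, 1, 2, 14, 10, 5, 8, 7, 6, 9, 3, 13, 12, 4, 11]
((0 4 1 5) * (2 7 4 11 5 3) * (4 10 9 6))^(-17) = (0 11 5)(1 4 6 9 10 7 2 3) = [11, 4, 3, 1, 6, 0, 9, 2, 8, 10, 7, 5]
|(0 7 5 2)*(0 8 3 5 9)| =12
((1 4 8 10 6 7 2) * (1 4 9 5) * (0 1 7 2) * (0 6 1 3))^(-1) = (0 3)(1 10 8 4 2 6 7 5 9) = [3, 10, 6, 0, 2, 9, 7, 5, 4, 1, 8]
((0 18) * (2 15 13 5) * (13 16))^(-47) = (0 18)(2 13 15 5 16) = [18, 1, 13, 3, 4, 16, 6, 7, 8, 9, 10, 11, 12, 15, 14, 5, 2, 17, 0]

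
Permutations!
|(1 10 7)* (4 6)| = 6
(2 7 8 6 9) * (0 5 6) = (0 5 6 9 2 7 8) = [5, 1, 7, 3, 4, 6, 9, 8, 0, 2]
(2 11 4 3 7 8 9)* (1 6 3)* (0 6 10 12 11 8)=(0 6 3 7)(1 10 12 11 4)(2 8 9)=[6, 10, 8, 7, 1, 5, 3, 0, 9, 2, 12, 4, 11]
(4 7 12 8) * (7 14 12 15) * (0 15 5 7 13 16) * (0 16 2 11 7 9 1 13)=(16)(0 15)(1 13 2 11 7 5 9)(4 14 12 8)=[15, 13, 11, 3, 14, 9, 6, 5, 4, 1, 10, 7, 8, 2, 12, 0, 16]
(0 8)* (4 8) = (0 4 8) = [4, 1, 2, 3, 8, 5, 6, 7, 0]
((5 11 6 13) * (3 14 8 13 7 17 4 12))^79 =(3 8 5 6 17 12 14 13 11 7 4) =[0, 1, 2, 8, 3, 6, 17, 4, 5, 9, 10, 7, 14, 11, 13, 15, 16, 12]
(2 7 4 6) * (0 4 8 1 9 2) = (0 4 6)(1 9 2 7 8) = [4, 9, 7, 3, 6, 5, 0, 8, 1, 2]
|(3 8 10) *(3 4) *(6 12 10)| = |(3 8 6 12 10 4)| = 6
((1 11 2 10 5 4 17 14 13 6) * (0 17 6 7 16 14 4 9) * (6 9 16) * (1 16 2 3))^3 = (0 9 4 17)(6 13 16 7 14) = [9, 1, 2, 3, 17, 5, 13, 14, 8, 4, 10, 11, 12, 16, 6, 15, 7, 0]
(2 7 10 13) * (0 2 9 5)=[2, 1, 7, 3, 4, 0, 6, 10, 8, 5, 13, 11, 12, 9]=(0 2 7 10 13 9 5)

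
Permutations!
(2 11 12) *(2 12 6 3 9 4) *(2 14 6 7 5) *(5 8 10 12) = (2 11 7 8 10 12 5)(3 9 4 14 6) = [0, 1, 11, 9, 14, 2, 3, 8, 10, 4, 12, 7, 5, 13, 6]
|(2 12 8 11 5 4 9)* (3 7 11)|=9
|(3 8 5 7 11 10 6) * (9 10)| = |(3 8 5 7 11 9 10 6)| = 8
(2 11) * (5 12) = [0, 1, 11, 3, 4, 12, 6, 7, 8, 9, 10, 2, 5] = (2 11)(5 12)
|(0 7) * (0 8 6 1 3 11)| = |(0 7 8 6 1 3 11)| = 7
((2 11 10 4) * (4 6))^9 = (2 4 6 10 11) = [0, 1, 4, 3, 6, 5, 10, 7, 8, 9, 11, 2]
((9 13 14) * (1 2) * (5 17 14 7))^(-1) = (1 2)(5 7 13 9 14 17) = [0, 2, 1, 3, 4, 7, 6, 13, 8, 14, 10, 11, 12, 9, 17, 15, 16, 5]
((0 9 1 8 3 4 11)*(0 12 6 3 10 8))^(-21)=(3 6 12 11 4)(8 10)=[0, 1, 2, 6, 3, 5, 12, 7, 10, 9, 8, 4, 11]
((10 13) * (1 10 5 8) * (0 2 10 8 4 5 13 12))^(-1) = (13)(0 12 10 2)(1 8)(4 5) = [12, 8, 0, 3, 5, 4, 6, 7, 1, 9, 2, 11, 10, 13]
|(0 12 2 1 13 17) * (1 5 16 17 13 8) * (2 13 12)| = 10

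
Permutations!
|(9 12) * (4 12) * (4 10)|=4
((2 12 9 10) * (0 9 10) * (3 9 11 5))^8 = (0 3 11 9 5)(2 10 12) = [3, 1, 10, 11, 4, 0, 6, 7, 8, 5, 12, 9, 2]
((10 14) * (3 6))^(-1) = (3 6)(10 14) = [0, 1, 2, 6, 4, 5, 3, 7, 8, 9, 14, 11, 12, 13, 10]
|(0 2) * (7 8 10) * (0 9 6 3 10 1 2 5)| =8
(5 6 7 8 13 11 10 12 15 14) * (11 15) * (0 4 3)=(0 4 3)(5 6 7 8 13 15 14)(10 12 11)=[4, 1, 2, 0, 3, 6, 7, 8, 13, 9, 12, 10, 11, 15, 5, 14]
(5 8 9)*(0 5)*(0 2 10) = (0 5 8 9 2 10) = [5, 1, 10, 3, 4, 8, 6, 7, 9, 2, 0]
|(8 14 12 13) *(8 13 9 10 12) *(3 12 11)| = |(3 12 9 10 11)(8 14)| = 10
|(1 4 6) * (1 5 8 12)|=6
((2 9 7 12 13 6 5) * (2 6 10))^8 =(2 7 13)(9 12 10) =[0, 1, 7, 3, 4, 5, 6, 13, 8, 12, 9, 11, 10, 2]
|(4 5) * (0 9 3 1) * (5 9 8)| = 7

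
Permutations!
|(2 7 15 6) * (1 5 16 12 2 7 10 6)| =|(1 5 16 12 2 10 6 7 15)| =9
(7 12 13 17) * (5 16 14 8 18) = [0, 1, 2, 3, 4, 16, 6, 12, 18, 9, 10, 11, 13, 17, 8, 15, 14, 7, 5] = (5 16 14 8 18)(7 12 13 17)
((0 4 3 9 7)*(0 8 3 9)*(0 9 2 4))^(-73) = (2 4)(3 8 7 9) = [0, 1, 4, 8, 2, 5, 6, 9, 7, 3]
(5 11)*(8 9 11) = [0, 1, 2, 3, 4, 8, 6, 7, 9, 11, 10, 5] = (5 8 9 11)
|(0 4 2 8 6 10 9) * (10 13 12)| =9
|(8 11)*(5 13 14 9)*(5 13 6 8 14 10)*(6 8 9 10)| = 15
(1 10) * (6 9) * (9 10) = (1 9 6 10) = [0, 9, 2, 3, 4, 5, 10, 7, 8, 6, 1]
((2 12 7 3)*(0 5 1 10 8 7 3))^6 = [0, 1, 2, 3, 4, 5, 6, 7, 8, 9, 10, 11, 12] = (12)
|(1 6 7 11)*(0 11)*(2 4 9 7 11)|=15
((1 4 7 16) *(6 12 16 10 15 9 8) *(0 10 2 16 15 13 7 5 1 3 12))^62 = (0 13 2 3 15 8)(1 5 4)(6 10 7 16 12 9) = [13, 5, 3, 15, 1, 4, 10, 16, 0, 6, 7, 11, 9, 2, 14, 8, 12]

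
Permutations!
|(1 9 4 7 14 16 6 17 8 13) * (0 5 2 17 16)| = 22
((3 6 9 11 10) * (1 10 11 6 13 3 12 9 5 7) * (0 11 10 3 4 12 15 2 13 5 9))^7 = [12, 7, 15, 1, 13, 3, 9, 5, 8, 6, 11, 0, 4, 2, 14, 10] = (0 12 4 13 2 15 10 11)(1 7 5 3)(6 9)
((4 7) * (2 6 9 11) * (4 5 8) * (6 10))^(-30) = [0, 1, 2, 3, 5, 4, 6, 8, 7, 9, 10, 11] = (11)(4 5)(7 8)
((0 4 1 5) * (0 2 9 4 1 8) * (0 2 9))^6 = (0 2 8 4 9 5 1) = [2, 0, 8, 3, 9, 1, 6, 7, 4, 5]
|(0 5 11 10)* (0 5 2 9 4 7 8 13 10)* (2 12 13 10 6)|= 12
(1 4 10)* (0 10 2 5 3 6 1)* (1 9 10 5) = (0 5 3 6 9 10)(1 4 2) = [5, 4, 1, 6, 2, 3, 9, 7, 8, 10, 0]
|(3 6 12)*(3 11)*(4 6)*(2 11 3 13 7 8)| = |(2 11 13 7 8)(3 4 6 12)| = 20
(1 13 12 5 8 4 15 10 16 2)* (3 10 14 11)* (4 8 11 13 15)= (1 15 14 13 12 5 11 3 10 16 2)= [0, 15, 1, 10, 4, 11, 6, 7, 8, 9, 16, 3, 5, 12, 13, 14, 2]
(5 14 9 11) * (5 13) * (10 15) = [0, 1, 2, 3, 4, 14, 6, 7, 8, 11, 15, 13, 12, 5, 9, 10] = (5 14 9 11 13)(10 15)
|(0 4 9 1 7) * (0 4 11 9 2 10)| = |(0 11 9 1 7 4 2 10)| = 8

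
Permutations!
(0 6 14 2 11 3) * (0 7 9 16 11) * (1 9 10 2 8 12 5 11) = (0 6 14 8 12 5 11 3 7 10 2)(1 9 16) = [6, 9, 0, 7, 4, 11, 14, 10, 12, 16, 2, 3, 5, 13, 8, 15, 1]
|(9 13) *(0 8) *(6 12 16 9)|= |(0 8)(6 12 16 9 13)|= 10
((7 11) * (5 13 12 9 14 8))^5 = (5 8 14 9 12 13)(7 11) = [0, 1, 2, 3, 4, 8, 6, 11, 14, 12, 10, 7, 13, 5, 9]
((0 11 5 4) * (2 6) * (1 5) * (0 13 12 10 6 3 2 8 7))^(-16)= (0 12 11 10 1 6 5 8 4 7 13)= [12, 6, 2, 3, 7, 8, 5, 13, 4, 9, 1, 10, 11, 0]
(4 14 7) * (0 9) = (0 9)(4 14 7) = [9, 1, 2, 3, 14, 5, 6, 4, 8, 0, 10, 11, 12, 13, 7]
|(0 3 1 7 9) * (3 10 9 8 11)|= 15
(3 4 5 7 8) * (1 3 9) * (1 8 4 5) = (1 3 5 7 4)(8 9) = [0, 3, 2, 5, 1, 7, 6, 4, 9, 8]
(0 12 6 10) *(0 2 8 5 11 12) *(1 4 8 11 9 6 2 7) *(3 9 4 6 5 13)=(1 6 10 7)(2 11 12)(3 9 5 4 8 13)=[0, 6, 11, 9, 8, 4, 10, 1, 13, 5, 7, 12, 2, 3]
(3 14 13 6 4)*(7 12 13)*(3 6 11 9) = (3 14 7 12 13 11 9)(4 6) = [0, 1, 2, 14, 6, 5, 4, 12, 8, 3, 10, 9, 13, 11, 7]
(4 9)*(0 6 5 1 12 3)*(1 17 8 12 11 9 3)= (0 6 5 17 8 12 1 11 9 4 3)= [6, 11, 2, 0, 3, 17, 5, 7, 12, 4, 10, 9, 1, 13, 14, 15, 16, 8]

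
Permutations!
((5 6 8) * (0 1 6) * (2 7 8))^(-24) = [7, 8, 0, 3, 4, 2, 5, 1, 6] = (0 7 1 8 6 5 2)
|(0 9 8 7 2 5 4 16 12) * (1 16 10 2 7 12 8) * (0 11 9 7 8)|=|(0 7 8 12 11 9 1 16)(2 5 4 10)|=8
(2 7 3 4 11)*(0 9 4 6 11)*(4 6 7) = [9, 1, 4, 7, 0, 5, 11, 3, 8, 6, 10, 2] = (0 9 6 11 2 4)(3 7)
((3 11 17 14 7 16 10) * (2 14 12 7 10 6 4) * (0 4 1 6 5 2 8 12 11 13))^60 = (17) = [0, 1, 2, 3, 4, 5, 6, 7, 8, 9, 10, 11, 12, 13, 14, 15, 16, 17]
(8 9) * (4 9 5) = (4 9 8 5) = [0, 1, 2, 3, 9, 4, 6, 7, 5, 8]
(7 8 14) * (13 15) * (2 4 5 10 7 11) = (2 4 5 10 7 8 14 11)(13 15) = [0, 1, 4, 3, 5, 10, 6, 8, 14, 9, 7, 2, 12, 15, 11, 13]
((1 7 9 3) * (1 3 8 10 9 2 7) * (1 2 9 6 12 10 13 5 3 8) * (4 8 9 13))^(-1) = (1 9 3 5 13 7 2)(4 8)(6 10 12) = [0, 9, 1, 5, 8, 13, 10, 2, 4, 3, 12, 11, 6, 7]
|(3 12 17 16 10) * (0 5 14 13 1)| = |(0 5 14 13 1)(3 12 17 16 10)| = 5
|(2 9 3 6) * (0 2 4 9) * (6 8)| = 10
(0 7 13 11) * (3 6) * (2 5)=[7, 1, 5, 6, 4, 2, 3, 13, 8, 9, 10, 0, 12, 11]=(0 7 13 11)(2 5)(3 6)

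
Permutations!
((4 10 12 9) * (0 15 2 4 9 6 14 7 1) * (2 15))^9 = (15) = [0, 1, 2, 3, 4, 5, 6, 7, 8, 9, 10, 11, 12, 13, 14, 15]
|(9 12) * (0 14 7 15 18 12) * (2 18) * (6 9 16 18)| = |(0 14 7 15 2 6 9)(12 16 18)| = 21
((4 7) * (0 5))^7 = (0 5)(4 7) = [5, 1, 2, 3, 7, 0, 6, 4]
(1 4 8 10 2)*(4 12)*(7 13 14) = [0, 12, 1, 3, 8, 5, 6, 13, 10, 9, 2, 11, 4, 14, 7] = (1 12 4 8 10 2)(7 13 14)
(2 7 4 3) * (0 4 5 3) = [4, 1, 7, 2, 0, 3, 6, 5] = (0 4)(2 7 5 3)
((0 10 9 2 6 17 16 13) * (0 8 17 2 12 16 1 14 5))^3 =(0 12 8 14 10 16 17 5 9 13 1)(2 6) =[12, 0, 6, 3, 4, 9, 2, 7, 14, 13, 16, 11, 8, 1, 10, 15, 17, 5]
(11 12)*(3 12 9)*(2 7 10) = (2 7 10)(3 12 11 9) = [0, 1, 7, 12, 4, 5, 6, 10, 8, 3, 2, 9, 11]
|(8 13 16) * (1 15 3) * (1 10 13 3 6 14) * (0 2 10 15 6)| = |(0 2 10 13 16 8 3 15)(1 6 14)| = 24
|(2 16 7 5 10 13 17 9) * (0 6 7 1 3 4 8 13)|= |(0 6 7 5 10)(1 3 4 8 13 17 9 2 16)|= 45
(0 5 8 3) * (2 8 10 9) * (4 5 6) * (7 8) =(0 6 4 5 10 9 2 7 8 3) =[6, 1, 7, 0, 5, 10, 4, 8, 3, 2, 9]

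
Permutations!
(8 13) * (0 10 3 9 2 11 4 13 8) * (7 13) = (0 10 3 9 2 11 4 7 13) = [10, 1, 11, 9, 7, 5, 6, 13, 8, 2, 3, 4, 12, 0]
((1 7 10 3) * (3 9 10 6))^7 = (1 3 6 7)(9 10) = [0, 3, 2, 6, 4, 5, 7, 1, 8, 10, 9]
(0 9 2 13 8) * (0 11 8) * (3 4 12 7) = (0 9 2 13)(3 4 12 7)(8 11) = [9, 1, 13, 4, 12, 5, 6, 3, 11, 2, 10, 8, 7, 0]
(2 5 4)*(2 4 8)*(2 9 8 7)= [0, 1, 5, 3, 4, 7, 6, 2, 9, 8]= (2 5 7)(8 9)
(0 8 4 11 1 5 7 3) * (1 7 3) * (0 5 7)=(0 8 4 11)(1 7)(3 5)=[8, 7, 2, 5, 11, 3, 6, 1, 4, 9, 10, 0]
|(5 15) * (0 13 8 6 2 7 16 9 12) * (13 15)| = |(0 15 5 13 8 6 2 7 16 9 12)| = 11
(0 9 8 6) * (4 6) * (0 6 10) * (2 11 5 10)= (0 9 8 4 2 11 5 10)= [9, 1, 11, 3, 2, 10, 6, 7, 4, 8, 0, 5]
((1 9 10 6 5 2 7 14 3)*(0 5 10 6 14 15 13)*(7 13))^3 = (0 13 2 5)(1 10)(3 6)(7 15)(9 14) = [13, 10, 5, 6, 4, 0, 3, 15, 8, 14, 1, 11, 12, 2, 9, 7]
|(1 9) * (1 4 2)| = 4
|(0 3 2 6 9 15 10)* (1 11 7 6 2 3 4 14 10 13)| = |(0 4 14 10)(1 11 7 6 9 15 13)| = 28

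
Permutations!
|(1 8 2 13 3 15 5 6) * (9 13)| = |(1 8 2 9 13 3 15 5 6)| = 9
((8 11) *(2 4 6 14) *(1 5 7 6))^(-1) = (1 4 2 14 6 7 5)(8 11) = [0, 4, 14, 3, 2, 1, 7, 5, 11, 9, 10, 8, 12, 13, 6]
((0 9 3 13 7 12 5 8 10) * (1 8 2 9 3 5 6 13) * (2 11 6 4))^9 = (13)(0 10 8 1 3) = [10, 3, 2, 0, 4, 5, 6, 7, 1, 9, 8, 11, 12, 13]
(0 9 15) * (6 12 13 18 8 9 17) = [17, 1, 2, 3, 4, 5, 12, 7, 9, 15, 10, 11, 13, 18, 14, 0, 16, 6, 8] = (0 17 6 12 13 18 8 9 15)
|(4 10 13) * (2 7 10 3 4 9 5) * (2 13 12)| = 12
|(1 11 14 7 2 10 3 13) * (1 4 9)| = 10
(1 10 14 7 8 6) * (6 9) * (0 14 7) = (0 14)(1 10 7 8 9 6) = [14, 10, 2, 3, 4, 5, 1, 8, 9, 6, 7, 11, 12, 13, 0]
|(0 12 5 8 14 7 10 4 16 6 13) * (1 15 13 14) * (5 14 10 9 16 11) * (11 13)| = |(0 12 14 7 9 16 6 10 4 13)(1 15 11 5 8)| = 10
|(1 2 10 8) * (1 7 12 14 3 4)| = 9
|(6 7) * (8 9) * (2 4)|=|(2 4)(6 7)(8 9)|=2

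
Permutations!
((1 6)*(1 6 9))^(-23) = (1 9) = [0, 9, 2, 3, 4, 5, 6, 7, 8, 1]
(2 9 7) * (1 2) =(1 2 9 7) =[0, 2, 9, 3, 4, 5, 6, 1, 8, 7]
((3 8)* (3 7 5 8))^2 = (5 7 8) = [0, 1, 2, 3, 4, 7, 6, 8, 5]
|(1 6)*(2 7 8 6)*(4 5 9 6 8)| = |(1 2 7 4 5 9 6)| = 7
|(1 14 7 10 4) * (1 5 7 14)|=|(14)(4 5 7 10)|=4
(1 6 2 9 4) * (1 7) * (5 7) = (1 6 2 9 4 5 7) = [0, 6, 9, 3, 5, 7, 2, 1, 8, 4]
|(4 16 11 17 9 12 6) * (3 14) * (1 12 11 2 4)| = |(1 12 6)(2 4 16)(3 14)(9 11 17)| = 6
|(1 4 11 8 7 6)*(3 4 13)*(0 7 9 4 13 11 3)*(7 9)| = 5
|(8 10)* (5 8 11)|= 4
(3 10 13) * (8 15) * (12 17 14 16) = (3 10 13)(8 15)(12 17 14 16) = [0, 1, 2, 10, 4, 5, 6, 7, 15, 9, 13, 11, 17, 3, 16, 8, 12, 14]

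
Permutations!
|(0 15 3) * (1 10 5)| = |(0 15 3)(1 10 5)| = 3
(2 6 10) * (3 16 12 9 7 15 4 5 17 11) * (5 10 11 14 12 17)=(2 6 11 3 16 17 14 12 9 7 15 4 10)=[0, 1, 6, 16, 10, 5, 11, 15, 8, 7, 2, 3, 9, 13, 12, 4, 17, 14]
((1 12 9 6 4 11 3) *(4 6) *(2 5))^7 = (1 12 9 4 11 3)(2 5) = [0, 12, 5, 1, 11, 2, 6, 7, 8, 4, 10, 3, 9]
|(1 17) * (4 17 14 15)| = |(1 14 15 4 17)| = 5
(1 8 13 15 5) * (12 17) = (1 8 13 15 5)(12 17) = [0, 8, 2, 3, 4, 1, 6, 7, 13, 9, 10, 11, 17, 15, 14, 5, 16, 12]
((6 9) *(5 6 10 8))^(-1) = (5 8 10 9 6) = [0, 1, 2, 3, 4, 8, 5, 7, 10, 6, 9]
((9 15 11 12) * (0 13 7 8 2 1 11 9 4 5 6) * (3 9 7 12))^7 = (0 13 12 4 5 6)(1 2 8 7 15 9 3 11) = [13, 2, 8, 11, 5, 6, 0, 15, 7, 3, 10, 1, 4, 12, 14, 9]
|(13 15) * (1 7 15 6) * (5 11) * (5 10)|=|(1 7 15 13 6)(5 11 10)|=15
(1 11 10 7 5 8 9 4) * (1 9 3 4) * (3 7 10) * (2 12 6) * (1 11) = (2 12 6)(3 4 9 11)(5 8 7) = [0, 1, 12, 4, 9, 8, 2, 5, 7, 11, 10, 3, 6]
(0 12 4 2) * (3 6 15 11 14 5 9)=(0 12 4 2)(3 6 15 11 14 5 9)=[12, 1, 0, 6, 2, 9, 15, 7, 8, 3, 10, 14, 4, 13, 5, 11]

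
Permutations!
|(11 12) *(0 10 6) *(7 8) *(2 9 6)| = |(0 10 2 9 6)(7 8)(11 12)| = 10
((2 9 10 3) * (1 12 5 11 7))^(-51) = (1 7 11 5 12)(2 9 10 3) = [0, 7, 9, 2, 4, 12, 6, 11, 8, 10, 3, 5, 1]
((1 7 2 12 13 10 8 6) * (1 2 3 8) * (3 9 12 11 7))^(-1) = (1 10 13 12 9 7 11 2 6 8 3) = [0, 10, 6, 1, 4, 5, 8, 11, 3, 7, 13, 2, 9, 12]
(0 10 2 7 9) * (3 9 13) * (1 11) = [10, 11, 7, 9, 4, 5, 6, 13, 8, 0, 2, 1, 12, 3] = (0 10 2 7 13 3 9)(1 11)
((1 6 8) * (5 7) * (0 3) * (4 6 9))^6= (1 9 4 6 8)= [0, 9, 2, 3, 6, 5, 8, 7, 1, 4]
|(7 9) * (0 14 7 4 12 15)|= 7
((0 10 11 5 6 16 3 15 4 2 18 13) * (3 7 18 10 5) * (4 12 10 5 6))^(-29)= (0 6 16 7 18 13)(2 5 4)(3 15 12 10 11)= [6, 1, 5, 15, 2, 4, 16, 18, 8, 9, 11, 3, 10, 0, 14, 12, 7, 17, 13]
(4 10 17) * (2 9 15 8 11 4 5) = [0, 1, 9, 3, 10, 2, 6, 7, 11, 15, 17, 4, 12, 13, 14, 8, 16, 5] = (2 9 15 8 11 4 10 17 5)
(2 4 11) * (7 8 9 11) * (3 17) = (2 4 7 8 9 11)(3 17) = [0, 1, 4, 17, 7, 5, 6, 8, 9, 11, 10, 2, 12, 13, 14, 15, 16, 3]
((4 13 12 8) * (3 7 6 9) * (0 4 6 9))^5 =(0 6 8 12 13 4)(3 9 7) =[6, 1, 2, 9, 0, 5, 8, 3, 12, 7, 10, 11, 13, 4]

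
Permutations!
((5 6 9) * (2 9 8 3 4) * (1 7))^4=(2 8 9 3 5 4 6)=[0, 1, 8, 5, 6, 4, 2, 7, 9, 3]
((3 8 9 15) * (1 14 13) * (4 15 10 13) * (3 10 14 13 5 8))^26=(4 9 5 15 14 8 10)=[0, 1, 2, 3, 9, 15, 6, 7, 10, 5, 4, 11, 12, 13, 8, 14]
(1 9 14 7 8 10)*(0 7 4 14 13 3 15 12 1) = (0 7 8 10)(1 9 13 3 15 12)(4 14) = [7, 9, 2, 15, 14, 5, 6, 8, 10, 13, 0, 11, 1, 3, 4, 12]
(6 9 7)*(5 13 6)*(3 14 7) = (3 14 7 5 13 6 9) = [0, 1, 2, 14, 4, 13, 9, 5, 8, 3, 10, 11, 12, 6, 7]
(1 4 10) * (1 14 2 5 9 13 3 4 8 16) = (1 8 16)(2 5 9 13 3 4 10 14) = [0, 8, 5, 4, 10, 9, 6, 7, 16, 13, 14, 11, 12, 3, 2, 15, 1]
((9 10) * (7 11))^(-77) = (7 11)(9 10) = [0, 1, 2, 3, 4, 5, 6, 11, 8, 10, 9, 7]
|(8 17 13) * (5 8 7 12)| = |(5 8 17 13 7 12)| = 6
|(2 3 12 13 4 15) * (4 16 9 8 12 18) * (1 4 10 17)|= |(1 4 15 2 3 18 10 17)(8 12 13 16 9)|= 40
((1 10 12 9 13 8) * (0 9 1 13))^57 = (0 9)(8 13) = [9, 1, 2, 3, 4, 5, 6, 7, 13, 0, 10, 11, 12, 8]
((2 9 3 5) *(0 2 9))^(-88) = (3 9 5) = [0, 1, 2, 9, 4, 3, 6, 7, 8, 5]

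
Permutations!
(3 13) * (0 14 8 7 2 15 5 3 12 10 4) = (0 14 8 7 2 15 5 3 13 12 10 4) = [14, 1, 15, 13, 0, 3, 6, 2, 7, 9, 4, 11, 10, 12, 8, 5]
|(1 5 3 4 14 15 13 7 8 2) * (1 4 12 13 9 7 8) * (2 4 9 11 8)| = |(1 5 3 12 13 2 9 7)(4 14 15 11 8)| = 40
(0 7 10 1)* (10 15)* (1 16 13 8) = (0 7 15 10 16 13 8 1) = [7, 0, 2, 3, 4, 5, 6, 15, 1, 9, 16, 11, 12, 8, 14, 10, 13]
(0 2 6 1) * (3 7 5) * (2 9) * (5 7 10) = (0 9 2 6 1)(3 10 5) = [9, 0, 6, 10, 4, 3, 1, 7, 8, 2, 5]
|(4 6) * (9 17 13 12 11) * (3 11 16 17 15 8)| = |(3 11 9 15 8)(4 6)(12 16 17 13)| = 20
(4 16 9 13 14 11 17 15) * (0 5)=[5, 1, 2, 3, 16, 0, 6, 7, 8, 13, 10, 17, 12, 14, 11, 4, 9, 15]=(0 5)(4 16 9 13 14 11 17 15)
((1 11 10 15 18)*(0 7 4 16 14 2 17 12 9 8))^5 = (18)(0 2)(4 12)(7 17)(8 14)(9 16) = [2, 1, 0, 3, 12, 5, 6, 17, 14, 16, 10, 11, 4, 13, 8, 15, 9, 7, 18]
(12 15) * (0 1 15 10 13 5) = (0 1 15 12 10 13 5) = [1, 15, 2, 3, 4, 0, 6, 7, 8, 9, 13, 11, 10, 5, 14, 12]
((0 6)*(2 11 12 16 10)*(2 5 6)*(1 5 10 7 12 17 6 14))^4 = (0 6 17 11 2)(1 5 14)(7 12 16) = [6, 5, 0, 3, 4, 14, 17, 12, 8, 9, 10, 2, 16, 13, 1, 15, 7, 11]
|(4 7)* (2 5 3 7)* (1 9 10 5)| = |(1 9 10 5 3 7 4 2)| = 8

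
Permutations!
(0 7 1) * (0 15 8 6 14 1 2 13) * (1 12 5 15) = (0 7 2 13)(5 15 8 6 14 12) = [7, 1, 13, 3, 4, 15, 14, 2, 6, 9, 10, 11, 5, 0, 12, 8]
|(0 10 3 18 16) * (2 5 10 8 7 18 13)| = 5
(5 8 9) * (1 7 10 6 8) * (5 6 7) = [0, 5, 2, 3, 4, 1, 8, 10, 9, 6, 7] = (1 5)(6 8 9)(7 10)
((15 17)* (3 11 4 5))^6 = [0, 1, 2, 4, 3, 11, 6, 7, 8, 9, 10, 5, 12, 13, 14, 15, 16, 17] = (17)(3 4)(5 11)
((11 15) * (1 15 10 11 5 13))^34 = (1 5)(13 15) = [0, 5, 2, 3, 4, 1, 6, 7, 8, 9, 10, 11, 12, 15, 14, 13]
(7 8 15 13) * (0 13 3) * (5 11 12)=(0 13 7 8 15 3)(5 11 12)=[13, 1, 2, 0, 4, 11, 6, 8, 15, 9, 10, 12, 5, 7, 14, 3]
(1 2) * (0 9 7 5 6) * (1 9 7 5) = (0 7 1 2 9 5 6) = [7, 2, 9, 3, 4, 6, 0, 1, 8, 5]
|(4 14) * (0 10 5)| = 6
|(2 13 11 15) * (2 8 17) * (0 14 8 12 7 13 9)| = 30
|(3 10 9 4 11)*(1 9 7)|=7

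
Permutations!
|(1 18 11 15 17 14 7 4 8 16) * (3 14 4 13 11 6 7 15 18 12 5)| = |(1 12 5 3 14 15 17 4 8 16)(6 7 13 11 18)| = 10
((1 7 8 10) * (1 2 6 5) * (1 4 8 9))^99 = (2 4)(5 10)(6 8) = [0, 1, 4, 3, 2, 10, 8, 7, 6, 9, 5]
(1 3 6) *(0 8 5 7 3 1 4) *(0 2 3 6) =[8, 1, 3, 0, 2, 7, 4, 6, 5] =(0 8 5 7 6 4 2 3)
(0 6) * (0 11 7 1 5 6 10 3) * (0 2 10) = (1 5 6 11 7)(2 10 3) = [0, 5, 10, 2, 4, 6, 11, 1, 8, 9, 3, 7]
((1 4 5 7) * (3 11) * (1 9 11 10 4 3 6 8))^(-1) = (1 8 6 11 9 7 5 4 10 3) = [0, 8, 2, 1, 10, 4, 11, 5, 6, 7, 3, 9]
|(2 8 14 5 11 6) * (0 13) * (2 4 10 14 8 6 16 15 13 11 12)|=|(0 11 16 15 13)(2 6 4 10 14 5 12)|=35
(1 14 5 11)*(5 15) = (1 14 15 5 11) = [0, 14, 2, 3, 4, 11, 6, 7, 8, 9, 10, 1, 12, 13, 15, 5]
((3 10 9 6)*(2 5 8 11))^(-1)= (2 11 8 5)(3 6 9 10)= [0, 1, 11, 6, 4, 2, 9, 7, 5, 10, 3, 8]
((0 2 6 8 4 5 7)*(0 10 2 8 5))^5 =[4, 1, 2, 3, 8, 5, 6, 7, 0, 9, 10] =(10)(0 4 8)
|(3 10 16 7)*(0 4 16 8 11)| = |(0 4 16 7 3 10 8 11)| = 8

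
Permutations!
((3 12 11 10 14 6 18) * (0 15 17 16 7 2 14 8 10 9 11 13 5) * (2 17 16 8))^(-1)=(0 5 13 12 3 18 6 14 2 10 8 17 7 16 15)(9 11)=[5, 1, 10, 18, 4, 13, 14, 16, 17, 11, 8, 9, 3, 12, 2, 0, 15, 7, 6]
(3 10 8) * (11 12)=(3 10 8)(11 12)=[0, 1, 2, 10, 4, 5, 6, 7, 3, 9, 8, 12, 11]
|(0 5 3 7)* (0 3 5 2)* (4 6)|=2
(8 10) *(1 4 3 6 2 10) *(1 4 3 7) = (1 3 6 2 10 8 4 7) = [0, 3, 10, 6, 7, 5, 2, 1, 4, 9, 8]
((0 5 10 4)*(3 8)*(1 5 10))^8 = (0 4 10) = [4, 1, 2, 3, 10, 5, 6, 7, 8, 9, 0]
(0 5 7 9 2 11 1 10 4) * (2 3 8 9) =[5, 10, 11, 8, 0, 7, 6, 2, 9, 3, 4, 1] =(0 5 7 2 11 1 10 4)(3 8 9)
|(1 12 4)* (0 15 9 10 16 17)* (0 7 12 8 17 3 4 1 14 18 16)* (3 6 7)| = 44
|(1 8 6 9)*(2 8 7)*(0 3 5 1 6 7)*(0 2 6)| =9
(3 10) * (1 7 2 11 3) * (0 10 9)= (0 10 1 7 2 11 3 9)= [10, 7, 11, 9, 4, 5, 6, 2, 8, 0, 1, 3]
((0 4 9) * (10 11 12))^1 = [4, 1, 2, 3, 9, 5, 6, 7, 8, 0, 11, 12, 10] = (0 4 9)(10 11 12)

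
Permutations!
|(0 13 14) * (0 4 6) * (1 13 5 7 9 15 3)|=11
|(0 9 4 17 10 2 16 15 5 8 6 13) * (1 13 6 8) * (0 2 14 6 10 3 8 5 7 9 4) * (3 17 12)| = 39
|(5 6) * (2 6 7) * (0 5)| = 5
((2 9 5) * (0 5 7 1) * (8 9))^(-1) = (0 1 7 9 8 2 5) = [1, 7, 5, 3, 4, 0, 6, 9, 2, 8]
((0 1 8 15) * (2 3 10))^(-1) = (0 15 8 1)(2 10 3) = [15, 0, 10, 2, 4, 5, 6, 7, 1, 9, 3, 11, 12, 13, 14, 8]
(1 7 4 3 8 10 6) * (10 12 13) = [0, 7, 2, 8, 3, 5, 1, 4, 12, 9, 6, 11, 13, 10] = (1 7 4 3 8 12 13 10 6)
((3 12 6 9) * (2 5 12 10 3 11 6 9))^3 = (2 9)(3 10)(5 11)(6 12) = [0, 1, 9, 10, 4, 11, 12, 7, 8, 2, 3, 5, 6]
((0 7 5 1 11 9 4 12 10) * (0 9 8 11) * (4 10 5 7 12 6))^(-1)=(0 1 5 12)(4 6)(8 11)(9 10)=[1, 5, 2, 3, 6, 12, 4, 7, 11, 10, 9, 8, 0]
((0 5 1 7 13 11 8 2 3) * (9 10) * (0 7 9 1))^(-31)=[5, 10, 8, 2, 4, 0, 6, 3, 11, 1, 9, 13, 12, 7]=(0 5)(1 10 9)(2 8 11 13 7 3)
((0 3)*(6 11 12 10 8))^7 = [3, 1, 2, 0, 4, 5, 12, 7, 11, 9, 6, 10, 8] = (0 3)(6 12 8 11 10)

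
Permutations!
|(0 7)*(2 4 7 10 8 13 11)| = |(0 10 8 13 11 2 4 7)| = 8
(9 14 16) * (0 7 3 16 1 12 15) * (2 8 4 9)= (0 7 3 16 2 8 4 9 14 1 12 15)= [7, 12, 8, 16, 9, 5, 6, 3, 4, 14, 10, 11, 15, 13, 1, 0, 2]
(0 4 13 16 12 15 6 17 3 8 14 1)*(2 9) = (0 4 13 16 12 15 6 17 3 8 14 1)(2 9) = [4, 0, 9, 8, 13, 5, 17, 7, 14, 2, 10, 11, 15, 16, 1, 6, 12, 3]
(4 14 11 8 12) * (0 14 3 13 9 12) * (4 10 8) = (0 14 11 4 3 13 9 12 10 8) = [14, 1, 2, 13, 3, 5, 6, 7, 0, 12, 8, 4, 10, 9, 11]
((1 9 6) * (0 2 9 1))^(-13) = (0 6 9 2) = [6, 1, 0, 3, 4, 5, 9, 7, 8, 2]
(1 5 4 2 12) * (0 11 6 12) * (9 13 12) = (0 11 6 9 13 12 1 5 4 2) = [11, 5, 0, 3, 2, 4, 9, 7, 8, 13, 10, 6, 1, 12]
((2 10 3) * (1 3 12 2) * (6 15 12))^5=[0, 3, 2, 1, 4, 5, 6, 7, 8, 9, 10, 11, 12, 13, 14, 15]=(15)(1 3)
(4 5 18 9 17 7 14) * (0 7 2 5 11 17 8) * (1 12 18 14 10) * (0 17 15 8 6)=(0 7 10 1 12 18 9 6)(2 5 14 4 11 15 8 17)=[7, 12, 5, 3, 11, 14, 0, 10, 17, 6, 1, 15, 18, 13, 4, 8, 16, 2, 9]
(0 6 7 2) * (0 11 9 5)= (0 6 7 2 11 9 5)= [6, 1, 11, 3, 4, 0, 7, 2, 8, 5, 10, 9]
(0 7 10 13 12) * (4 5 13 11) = (0 7 10 11 4 5 13 12) = [7, 1, 2, 3, 5, 13, 6, 10, 8, 9, 11, 4, 0, 12]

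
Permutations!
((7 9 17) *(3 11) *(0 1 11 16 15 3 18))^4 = [0, 1, 2, 16, 4, 5, 6, 9, 8, 17, 10, 11, 12, 13, 14, 3, 15, 7, 18] = (18)(3 16 15)(7 9 17)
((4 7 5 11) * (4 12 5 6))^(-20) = (4 7 6)(5 11 12) = [0, 1, 2, 3, 7, 11, 4, 6, 8, 9, 10, 12, 5]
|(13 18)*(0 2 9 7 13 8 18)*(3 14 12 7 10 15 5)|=22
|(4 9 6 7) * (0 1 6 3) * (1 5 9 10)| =|(0 5 9 3)(1 6 7 4 10)| =20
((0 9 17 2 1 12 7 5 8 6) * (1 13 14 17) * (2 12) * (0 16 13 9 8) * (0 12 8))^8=(1 9 2)(5 7 12)(6 13 17)(8 16 14)=[0, 9, 1, 3, 4, 7, 13, 12, 16, 2, 10, 11, 5, 17, 8, 15, 14, 6]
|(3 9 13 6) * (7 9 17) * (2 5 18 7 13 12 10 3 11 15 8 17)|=|(2 5 18 7 9 12 10 3)(6 11 15 8 17 13)|=24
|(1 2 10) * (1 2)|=2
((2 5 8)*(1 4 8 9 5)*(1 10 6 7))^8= (1 4 8 2 10 6 7)= [0, 4, 10, 3, 8, 5, 7, 1, 2, 9, 6]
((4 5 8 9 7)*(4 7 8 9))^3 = [0, 1, 2, 3, 8, 4, 6, 7, 9, 5] = (4 8 9 5)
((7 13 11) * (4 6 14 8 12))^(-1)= (4 12 8 14 6)(7 11 13)= [0, 1, 2, 3, 12, 5, 4, 11, 14, 9, 10, 13, 8, 7, 6]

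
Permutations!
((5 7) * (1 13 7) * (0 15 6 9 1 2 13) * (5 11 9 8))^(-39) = (0 2 1 5 9 8 11 6 7 15 13) = [2, 5, 1, 3, 4, 9, 7, 15, 11, 8, 10, 6, 12, 0, 14, 13]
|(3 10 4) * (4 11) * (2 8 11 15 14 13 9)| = |(2 8 11 4 3 10 15 14 13 9)| = 10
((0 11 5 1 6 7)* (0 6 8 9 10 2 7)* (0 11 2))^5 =[5, 2, 1, 3, 4, 0, 9, 8, 7, 6, 11, 10] =(0 5)(1 2)(6 9)(7 8)(10 11)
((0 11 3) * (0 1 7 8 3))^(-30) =(11)(1 8)(3 7) =[0, 8, 2, 7, 4, 5, 6, 3, 1, 9, 10, 11]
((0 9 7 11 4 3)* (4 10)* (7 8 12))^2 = (0 8 7 10 3 9 12 11 4) = [8, 1, 2, 9, 0, 5, 6, 10, 7, 12, 3, 4, 11]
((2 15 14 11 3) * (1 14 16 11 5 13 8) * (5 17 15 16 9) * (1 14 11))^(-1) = (1 16 2 3 11)(5 9 15 17 14 8 13) = [0, 16, 3, 11, 4, 9, 6, 7, 13, 15, 10, 1, 12, 5, 8, 17, 2, 14]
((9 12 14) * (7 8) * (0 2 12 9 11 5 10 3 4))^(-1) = (0 4 3 10 5 11 14 12 2)(7 8) = [4, 1, 0, 10, 3, 11, 6, 8, 7, 9, 5, 14, 2, 13, 12]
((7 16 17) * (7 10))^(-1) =[0, 1, 2, 3, 4, 5, 6, 10, 8, 9, 17, 11, 12, 13, 14, 15, 7, 16] =(7 10 17 16)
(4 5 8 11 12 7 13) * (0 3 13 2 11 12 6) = [3, 1, 11, 13, 5, 8, 0, 2, 12, 9, 10, 6, 7, 4] = (0 3 13 4 5 8 12 7 2 11 6)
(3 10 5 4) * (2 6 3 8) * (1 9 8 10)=(1 9 8 2 6 3)(4 10 5)=[0, 9, 6, 1, 10, 4, 3, 7, 2, 8, 5]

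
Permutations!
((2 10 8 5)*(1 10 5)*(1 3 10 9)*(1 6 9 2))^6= (10)= [0, 1, 2, 3, 4, 5, 6, 7, 8, 9, 10]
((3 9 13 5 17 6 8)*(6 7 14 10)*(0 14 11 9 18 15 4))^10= [14, 1, 2, 18, 0, 9, 8, 5, 3, 7, 6, 17, 12, 11, 10, 4, 16, 13, 15]= (0 14 10 6 8 3 18 15 4)(5 9 7)(11 17 13)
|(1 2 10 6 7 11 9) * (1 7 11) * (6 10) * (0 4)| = 6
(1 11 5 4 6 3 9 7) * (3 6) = (1 11 5 4 3 9 7) = [0, 11, 2, 9, 3, 4, 6, 1, 8, 7, 10, 5]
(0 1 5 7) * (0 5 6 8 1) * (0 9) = (0 9)(1 6 8)(5 7) = [9, 6, 2, 3, 4, 7, 8, 5, 1, 0]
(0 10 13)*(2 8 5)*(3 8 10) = (0 3 8 5 2 10 13) = [3, 1, 10, 8, 4, 2, 6, 7, 5, 9, 13, 11, 12, 0]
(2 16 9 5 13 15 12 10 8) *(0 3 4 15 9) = (0 3 4 15 12 10 8 2 16)(5 13 9) = [3, 1, 16, 4, 15, 13, 6, 7, 2, 5, 8, 11, 10, 9, 14, 12, 0]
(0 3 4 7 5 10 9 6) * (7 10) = [3, 1, 2, 4, 10, 7, 0, 5, 8, 6, 9] = (0 3 4 10 9 6)(5 7)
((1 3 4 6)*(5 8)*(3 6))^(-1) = [0, 6, 2, 4, 3, 8, 1, 7, 5] = (1 6)(3 4)(5 8)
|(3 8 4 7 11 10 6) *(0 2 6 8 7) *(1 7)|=|(0 2 6 3 1 7 11 10 8 4)|=10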